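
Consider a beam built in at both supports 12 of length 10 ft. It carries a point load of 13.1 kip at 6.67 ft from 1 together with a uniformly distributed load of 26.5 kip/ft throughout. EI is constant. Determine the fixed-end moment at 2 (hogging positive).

Release both end moments; the primary structure is a simply-supported span 12 with redundants M_1 and M_2.
End rotations of the released simple span under the applied load (×1/EI):
  at 1: point load 13.1 at a = 6.67: Pab(L + b)/(6LEI) = 64.64/EI
  at 2: point load 13.1 at a = 6.67: Pab(L + a)/(6LEI) = 80.84/EI
  at 1: UDL 26.5: wL³/(24EI) = 1104/EI
  at 2: UDL 26.5: wL³/(24EI) = 1104/EI
  θ_10 = 1169/EI,  θ_20 = 1185/EI
Flexibility coefficients: a unit moment at one end gives L/(3EI) there and L/(6EI) at the far end, so f₁₁ = f₂₂ = 3.333/EI and f₁₂ = f₂₁ = 1.667/EI.
Compatibility — zero rotation at each built-in end:
  3.333 M_1 + 1.667 M_2 = 1169
  1.667 M_1 + 3.333 M_2 = 1185
Solving the pair gives M_1 = 230.5 kip·ft and M_2 = 240.2 kip·ft (hogging).

M_2 = 240.2 kip·ft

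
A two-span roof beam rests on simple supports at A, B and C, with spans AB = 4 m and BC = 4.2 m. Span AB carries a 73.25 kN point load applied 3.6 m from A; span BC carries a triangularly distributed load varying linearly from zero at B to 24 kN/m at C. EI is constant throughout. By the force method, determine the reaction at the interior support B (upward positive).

Insert a hinge at B; M_B is the redundant, and each span becomes simply supported.
Rotations at B on the released spans (each span's end-slope, ×1/EI):
  span AB: point load 73.25 at a = 3.6: Pab(L + a)/(6LEI) = 33.4/EI
  span BC: triangular load, peak 24: 7w₀L³/(360EI) = 34.57/EI
  relative rotation θ_0 = (33.4 + 34.57)/EI = 67.98/EI
A unit hogging moment at B produces rotation L₁/(3EI) + L₂/(3EI) = 2.733/EI.
Compatibility: M_B·(L₁+L₂)/(3EI) = θ_0, giving M_B = 24.87 kN·m (hogging).
Span AB, ΣM about A with M_B applied at B: R_B^{AB}·4 = 263.7 + 24.87, so R_B^{AB} = 72.14 kN and R_A = 73.25 − 72.14 = 1.108 kN.
Span BC, ΣM about C: R_B^{BC}·4.2 = 70.56 + 24.87, so R_B^{BC} = 22.72 kN and R_C = 50.4 − 22.72 = 27.68 kN.
R_B = 72.14 + 22.72 = 94.86 kN.

R_B = 94.86 kN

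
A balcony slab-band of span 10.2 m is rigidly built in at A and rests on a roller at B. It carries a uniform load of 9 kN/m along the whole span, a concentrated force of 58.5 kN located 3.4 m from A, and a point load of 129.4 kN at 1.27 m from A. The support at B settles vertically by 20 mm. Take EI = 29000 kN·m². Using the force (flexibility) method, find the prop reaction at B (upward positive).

R_B = 44.34 kN

Take the reaction at B as the redundant and release it; the primary structure is a cantilever fixed at A.
Deflection at B on the released cantilever, summing each load's contribution:
  UDL 9: wL⁴/(8EI) = 12177/EI
  point load 58.5 at a = 3.4: Pa²(3L − a)/(6EI) = 3066/EI
  point load 129.4 at a = 1.27: Pa²(3L − a)/(6EI) = 1020/EI
  δ_0 = 16263/EI
Tip deflection under a unit load at B: L³/(3EI) = 353.7/EI.
With EI = 29000 kN·m²: δ_0 = 0.5608 m and δ_{BB} = 0.012198 m/kN.
Compatibility — the beam at B must follow the support down by 0.02 m: δ_0 − R_B·δ_{BB} = 0.02, so R_B = (0.5608 − 0.02)/0.012198 = 44.34 kN.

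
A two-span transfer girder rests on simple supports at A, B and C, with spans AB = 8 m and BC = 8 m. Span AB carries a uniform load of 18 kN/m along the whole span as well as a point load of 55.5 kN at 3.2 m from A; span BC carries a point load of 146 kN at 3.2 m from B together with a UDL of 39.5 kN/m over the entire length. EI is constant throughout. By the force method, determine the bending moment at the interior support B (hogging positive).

M_B = 379.4 kN·m

Release continuity at B by inserting a hinge; the redundant is the internal moment M_B. The primary structure is two simply-supported spans AB and BC.
End slopes at the hinge B, treating each span as simply supported:
  span AB: UDL 18: wL³/(24EI) = 384/EI
  span AB: point load 55.5 at a = 3.2: Pab(L + a)/(6LEI) = 198.9/EI
  span BC: point load 146 at a = 3.2: Pab(L + b)/(6LEI) = 598/EI
  span BC: UDL 39.5: wL³/(24EI) = 842.7/EI
  relative rotation θ_0 = (582.9 + 1441)/EI = 2024/EI
A unit hogging moment at B produces rotation L₁/(3EI) + L₂/(3EI) = 5.333/EI.
Compatibility: M_B·(L₁+L₂)/(3EI) = θ_0, giving M_B = 379.4 kN·m (hogging).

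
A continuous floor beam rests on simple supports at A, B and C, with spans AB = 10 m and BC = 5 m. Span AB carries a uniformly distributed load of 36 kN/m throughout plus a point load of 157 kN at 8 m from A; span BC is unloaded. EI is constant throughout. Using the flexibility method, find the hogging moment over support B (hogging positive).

M_B = 450.7 kN·m

Take M_B as the redundant. Released structure: two simple spans AB and BC with a hinge at B.
Discontinuity in slope at B on the released structure — sum the simple-span end rotations:
  span AB: UDL 36: wL³/(24EI) = 1500/EI
  span AB: point load 157 at a = 8: Pab(L + a)/(6LEI) = 753.6/EI
  relative rotation θ_0 = (2254 + 0)/EI = 2254/EI
A unit hogging moment at B produces rotation L₁/(3EI) + L₂/(3EI) = 5/EI.
Compatibility: M_B·(L₁+L₂)/(3EI) = θ_0, giving M_B = 450.7 kN·m (hogging).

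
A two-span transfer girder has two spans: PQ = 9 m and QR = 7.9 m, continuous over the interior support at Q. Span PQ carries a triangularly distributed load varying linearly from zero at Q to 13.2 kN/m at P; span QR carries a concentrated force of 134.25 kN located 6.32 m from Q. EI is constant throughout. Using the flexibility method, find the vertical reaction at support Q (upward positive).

Insert a hinge at Q; M_Q is the redundant, and each span becomes simply supported.
Discontinuity in slope at Q on the released structure — sum the simple-span end rotations:
  span PQ: triangular load, peak 13.2: 7w₀L³/(360EI) = 187.1/EI
  span QR: point load 134.25 at a = 6.32: Pab(L + b)/(6LEI) = 268.1/EI
  relative rotation θ_0 = (187.1 + 268.1)/EI = 455.2/EI
A unit hogging moment at Q produces rotation L₁/(3EI) + L₂/(3EI) = 5.633/EI.
Compatibility: M_Q·(L₁+L₂)/(3EI) = θ_0, giving M_Q = 80.81 kN·m (hogging).
Span PQ, ΣM about P with M_Q applied at Q: R_Q^{PQ}·9 = 178.2 + 80.81, so R_Q^{PQ} = 28.78 kN and R_P = 59.4 − 28.78 = 30.62 kN.
Span QR, ΣM about R: R_Q^{QR}·7.9 = 212.1 + 80.81, so R_Q^{QR} = 37.08 kN and R_R = 134.2 − 37.08 = 97.17 kN.
R_Q = 28.78 + 37.08 = 65.86 kN.

R_Q = 65.86 kN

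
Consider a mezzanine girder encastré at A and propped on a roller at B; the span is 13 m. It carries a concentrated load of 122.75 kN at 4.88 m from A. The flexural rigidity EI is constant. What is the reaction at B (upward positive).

R_B = 22.7 kN

Choose R_B as the redundant. The primary structure is the cantilever fixed at A.
Free-end deflection of the primary structure under the applied loading (downward +):
  point load 122.75 at a = 4.88: Pa²(3L − a)/(6EI) = 16623/EI
Flexibility coefficient — unit upward force at B: δ_{BB} = L³/(3EI) = 732.3/EI.
Compatibility at B: δ_0 − R_B·δ_{BB} = 0, so R_B = 16623/732.3 = 22.7 kN.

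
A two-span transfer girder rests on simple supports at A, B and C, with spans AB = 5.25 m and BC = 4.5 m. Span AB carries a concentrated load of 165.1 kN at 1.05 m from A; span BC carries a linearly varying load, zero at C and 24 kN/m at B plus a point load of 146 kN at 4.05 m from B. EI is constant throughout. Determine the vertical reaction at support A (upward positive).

R_A = 117.8 kN

Insert a hinge at B; M_B is the redundant, and each span becomes simply supported.
Rotations at B on the released spans (each span's end-slope, ×1/EI):
  span AB: point load 165.1 at a = 1.05: Pab(L + a)/(6LEI) = 145.6/EI
  span BC: triangular load, peak 24: w₀L³/(45EI) = 48.6/EI
  span BC: point load 146 at a = 4.05: Pab(L + b)/(6LEI) = 48.78/EI
  relative rotation θ_0 = (145.6 + 97.38)/EI = 243/EI
A unit hogging moment at B produces rotation L₁/(3EI) + L₂/(3EI) = 3.25/EI.
Slope continuity at B: θ_0 = M_B·3.25/EI, so M_B = 243/3.25 = 74.77 kN·m (hogging).
Span AB, ΣM about A with M_B applied at B: R_B^{AB}·5.25 = 173.4 + 74.77, so R_B^{AB} = 47.26 kN and R_A = 165.1 − 47.26 = 117.8 kN.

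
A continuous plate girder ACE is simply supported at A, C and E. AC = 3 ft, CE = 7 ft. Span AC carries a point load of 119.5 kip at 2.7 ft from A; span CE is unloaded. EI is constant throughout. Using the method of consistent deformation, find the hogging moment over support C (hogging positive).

Take M_C as the redundant. Released structure: two simple spans AC and CE with a hinge at C.
Rotations at C on the released spans (each span's end-slope, ×1/EI):
  span AC: point load 119.5 at a = 2.7: Pab(L + a)/(6LEI) = 30.65/EI
  relative rotation θ_0 = (30.65 + 0)/EI = 30.65/EI
A unit hogging moment at C produces rotation L₁/(3EI) + L₂/(3EI) = 3.333/EI.
Compatibility: M_C·(L₁+L₂)/(3EI) = θ_0, giving M_C = 9.196 kip·ft (hogging).

M_C = 9.196 kip·ft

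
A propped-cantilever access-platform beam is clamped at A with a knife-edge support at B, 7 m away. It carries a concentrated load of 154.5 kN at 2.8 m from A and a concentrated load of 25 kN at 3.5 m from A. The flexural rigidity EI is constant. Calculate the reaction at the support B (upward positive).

Release the roller at B. Primary structure: cantilever fixed at A.
Primary-structure tip deflection at B by superposition:
  point load 154.5 at a = 2.8: Pa²(3L − a)/(6EI) = 3674/EI
  point load 25 at a = 3.5: Pa²(3L − a)/(6EI) = 893.2/EI
  δ_0 = 4567/EI
Tip deflection under a unit load at B: L³/(3EI) = 114.3/EI.
The prop prevents deflection at B: R_B = δ_0/δ_{BB} = 4567/114.3 = 39.95 kN.

R_B = 39.95 kN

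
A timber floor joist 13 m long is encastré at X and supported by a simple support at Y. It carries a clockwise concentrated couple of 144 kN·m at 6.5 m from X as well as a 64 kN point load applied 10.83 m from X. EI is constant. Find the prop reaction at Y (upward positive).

Take the reaction at Y as the redundant and release it; the primary structure is a cantilever fixed at X.
Free-end deflection of the primary structure under the applied loading (downward +):
  clockwise couple 144 at a = 6.5: M₀a(2L − a)/(2EI) = 9126/EI
  point load 64 at a = 10.83: Pa²(3L − a)/(6EI) = 35243/EI
  δ_0 = 44369/EI
Flexibility coefficient — unit upward force at Y: δ_{YY} = L³/(3EI) = 732.3/EI.
The prop prevents deflection at Y: R_Y = δ_0/δ_{YY} = 44369/732.3 = 60.59 kN.

R_Y = 60.59 kN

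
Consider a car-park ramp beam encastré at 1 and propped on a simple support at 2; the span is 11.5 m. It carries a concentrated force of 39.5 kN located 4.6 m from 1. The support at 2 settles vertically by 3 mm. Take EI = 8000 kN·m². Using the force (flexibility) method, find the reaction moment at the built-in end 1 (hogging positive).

M_1 = 87.76 kN·m

Remove the prop at 2; the released (primary) structure is a cantilever built in at 1.
Primary-structure tip deflection at 2 by superposition:
  point load 39.5 at a = 4.6: Pa²(3L − a)/(6EI) = 4165/EI
Tip deflection under a unit load at 2: L³/(3EI) = 507/EI.
With EI = 8000 kN·m²: δ_0 = 0.52065 m and δ_{22} = 0.06337 m/kN.
Compatibility — the beam at 2 must follow the support down by 0.003 m: δ_0 − R_2·δ_{22} = 0.003, so R_2 = (0.52065 − 0.003)/0.06337 = 8.169 kN.
Moment equilibrium about 1: M_1 = Σ(load moments about 1) − R_2·L = 181.7 − 8.169×11.5 = 87.76 kN·m.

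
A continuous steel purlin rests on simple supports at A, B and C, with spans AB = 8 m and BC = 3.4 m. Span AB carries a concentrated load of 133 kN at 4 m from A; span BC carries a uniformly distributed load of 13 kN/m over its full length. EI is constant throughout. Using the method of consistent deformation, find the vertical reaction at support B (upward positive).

R_B = 149.6 kN

Release continuity at B by inserting a hinge; the redundant is the internal moment M_B. The primary structure is two simply-supported spans AB and BC.
Discontinuity in slope at B on the released structure — sum the simple-span end rotations:
  span AB: point load 133 at a = 4: Pab(L + a)/(6LEI) = 532/EI
  span BC: UDL 13: wL³/(24EI) = 21.29/EI
  relative rotation θ_0 = (532 + 21.29)/EI = 553.3/EI
A unit hogging moment at B produces rotation L₁/(3EI) + L₂/(3EI) = 3.8/EI.
Slope continuity at B: θ_0 = M_B·3.8/EI, so M_B = 553.3/3.8 = 145.6 kN·m (hogging).
Span AB, ΣM about A with M_B applied at B: R_B^{AB}·8 = 532 + 145.6, so R_B^{AB} = 84.7 kN and R_A = 133 − 84.7 = 48.3 kN.
Span BC, ΣM about C: R_B^{BC}·3.4 = 75.14 + 145.6, so R_B^{BC} = 64.92 kN and R_C = 44.2 − 64.92 = -20.72 kN.
R_B = 84.7 + 64.92 = 149.6 kN.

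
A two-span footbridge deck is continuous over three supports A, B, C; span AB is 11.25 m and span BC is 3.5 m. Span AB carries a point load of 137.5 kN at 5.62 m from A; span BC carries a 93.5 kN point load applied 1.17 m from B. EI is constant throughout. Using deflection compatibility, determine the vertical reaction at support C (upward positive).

Insert a hinge at B; M_B is the redundant, and each span becomes simply supported.
Discontinuity in slope at B on the released structure — sum the simple-span end rotations:
  span AB: point load 137.5 at a = 5.62: Pab(L + a)/(6LEI) = 1087/EI
  span BC: point load 93.5 at a = 1.17: Pab(L + b)/(6LEI) = 70.76/EI
  relative rotation θ_0 = (1087 + 70.76)/EI = 1158/EI
A unit hogging moment at B produces rotation L₁/(3EI) + L₂/(3EI) = 4.917/EI.
Slope continuity at B: θ_0 = M_B·4.917/EI, so M_B = 1158/4.917 = 235.5 kN·m (hogging).
Span BC, ΣM about C: R_B^{BC}·3.5 = 217.9 + 235.5, so R_B^{BC} = 129.5 kN and R_C = 93.5 − 129.5 = -36.04 kN.

R_C = -36.04 kN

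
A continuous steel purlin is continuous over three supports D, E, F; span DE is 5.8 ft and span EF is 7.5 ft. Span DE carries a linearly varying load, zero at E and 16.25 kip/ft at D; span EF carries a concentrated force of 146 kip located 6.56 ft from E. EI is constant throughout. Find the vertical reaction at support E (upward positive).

Insert a hinge at E; M_E is the redundant, and each span becomes simply supported.
Rotations at E on the released spans (each span's end-slope, ×1/EI):
  span DE: triangular load, peak 16.25: 7w₀L³/(360EI) = 61.65/EI
  span EF: point load 146 at a = 6.56: Pab(L + b)/(6LEI) = 168.9/EI
  relative rotation θ_0 = (61.65 + 168.9)/EI = 230.5/EI
A unit hogging moment at E produces rotation L₁/(3EI) + L₂/(3EI) = 4.433/EI.
Compatibility: M_E·(L₁+L₂)/(3EI) = θ_0, giving M_E = 51.99 kip·ft (hogging).
Span DE, ΣM about D with M_E applied at E: R_E^{DE}·5.8 = 91.11 + 51.99, so R_E^{DE} = 24.67 kip and R_D = 47.12 − 24.67 = 22.45 kip.
Span EF, ΣM about F: R_E^{EF}·7.5 = 137.2 + 51.99, so R_E^{EF} = 25.23 kip and R_F = 146 − 25.23 = 120.8 kip.
R_E = 24.67 + 25.23 = 49.9 kip.

R_E = 49.9 kip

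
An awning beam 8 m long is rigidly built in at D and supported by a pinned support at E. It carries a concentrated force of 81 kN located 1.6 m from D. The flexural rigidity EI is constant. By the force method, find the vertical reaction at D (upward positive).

R_D = 76.46 kN

Choose R_E as the redundant. The primary structure is the cantilever fixed at D.
Primary-structure tip deflection at E by superposition:
  point load 81 at a = 1.6: Pa²(3L − a)/(6EI) = 774.1/EI
Flexibility coefficient — unit upward force at E: δ_{EE} = L³/(3EI) = 170.7/EI.
The prop prevents deflection at E: R_E = δ_0/δ_{EE} = 774.1/170.7 = 4.536 kN.
Vertical equilibrium: R_D = ΣP − R_E = 81 − 4.536 = 76.46 kN.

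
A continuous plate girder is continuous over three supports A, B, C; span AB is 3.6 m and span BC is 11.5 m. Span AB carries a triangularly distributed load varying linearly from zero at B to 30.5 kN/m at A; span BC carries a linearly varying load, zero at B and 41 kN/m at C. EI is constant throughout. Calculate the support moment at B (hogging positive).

M_B = 246.4 kN·m

Insert a hinge at B; M_B is the redundant, and each span becomes simply supported.
End slopes at the hinge B, treating each span as simply supported:
  span AB: triangular load, peak 30.5: 7w₀L³/(360EI) = 27.67/EI
  span BC: triangular load, peak 41: 7w₀L³/(360EI) = 1212/EI
  relative rotation θ_0 = (27.67 + 1212)/EI = 1240/EI
A unit hogging moment at B produces rotation L₁/(3EI) + L₂/(3EI) = 5.033/EI.
Slope continuity at B: θ_0 = M_B·5.033/EI, so M_B = 1240/5.033 = 246.4 kN·m (hogging).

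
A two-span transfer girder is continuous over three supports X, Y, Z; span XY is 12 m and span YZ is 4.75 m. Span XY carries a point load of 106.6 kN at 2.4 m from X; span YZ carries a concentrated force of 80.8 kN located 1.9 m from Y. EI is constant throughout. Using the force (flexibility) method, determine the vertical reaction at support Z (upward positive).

Insert a hinge at Y; M_Y is the redundant, and each span becomes simply supported.
End slopes at the hinge Y, treating each span as simply supported:
  span XY: point load 106.6 at a = 2.4: Pab(L + a)/(6LEI) = 491.2/EI
  span YZ: point load 80.8 at a = 1.9: Pab(L + b)/(6LEI) = 116.7/EI
  relative rotation θ_0 = (491.2 + 116.7)/EI = 607.9/EI
A unit hogging moment at Y produces rotation L₁/(3EI) + L₂/(3EI) = 5.583/EI.
Compatibility: M_Y·(L₁+L₂)/(3EI) = θ_0, giving M_Y = 108.9 kN·m (hogging).
Span YZ, ΣM about Z: R_Y^{YZ}·4.75 = 230.3 + 108.9, so R_Y^{YZ} = 71.4 kN and R_Z = 80.8 − 71.4 = 9.399 kN.

R_Z = 9.399 kN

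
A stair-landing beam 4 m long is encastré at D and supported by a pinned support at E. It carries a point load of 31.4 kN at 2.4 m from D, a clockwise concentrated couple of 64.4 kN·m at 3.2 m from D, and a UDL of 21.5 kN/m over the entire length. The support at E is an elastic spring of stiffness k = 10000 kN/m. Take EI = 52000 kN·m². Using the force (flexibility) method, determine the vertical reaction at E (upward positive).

Take the reaction at E as the redundant and release it; the primary structure is a cantilever fixed at D.
Downward deflection at the released point E due to the loads:
  point load 31.4 at a = 2.4: Pa²(3L − a)/(6EI) = 289.4/EI
  clockwise couple 64.4 at a = 3.2: M₀a(2L − a)/(2EI) = 494.6/EI
  UDL 21.5: wL⁴/(8EI) = 688/EI
  δ_0 = 1472/EI
Tip deflection under a unit load at E: L³/(3EI) = 21.33/EI.
With EI = 52000 kN·m²: δ_0 = 0.028307 m and δ_{EE} = 0.00041 m/kN.
Compatibility — the spring shortens by R_E/k under the reaction it provides: δ_0 − R_E·δ_{EE} = R_E/k. With 1/k = 0.0001 m/kN, R_E = δ_0 / (δ_{EE} + 1/k) = 0.028307 / (0.00041 + 0.0001) = 55.48 kN.

R_E = 55.48 kN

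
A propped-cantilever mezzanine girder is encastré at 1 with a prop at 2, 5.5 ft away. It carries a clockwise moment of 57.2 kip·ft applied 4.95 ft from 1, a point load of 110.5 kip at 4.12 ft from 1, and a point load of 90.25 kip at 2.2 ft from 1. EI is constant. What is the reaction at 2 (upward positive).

Choose R_2 as the redundant. The primary structure is the cantilever fixed at 1.
Deflection at 2 on the released cantilever, summing each load's contribution:
  clockwise couple 57.2 at a = 4.95: M₀a(2L − a)/(2EI) = 856.5/EI
  point load 110.5 at a = 4.12: Pa²(3L − a)/(6EI) = 3870/EI
  point load 90.25 at a = 2.2: Pa²(3L − a)/(6EI) = 1041/EI
  δ_0 = 5768/EI
Flexibility coefficient — unit upward force at 2: δ_{22} = L³/(3EI) = 55.46/EI.
Compatibility at 2: δ_0 − R_2·δ_{22} = 0, so R_2 = 5768/55.46 = 104 kip.

R_2 = 104 kip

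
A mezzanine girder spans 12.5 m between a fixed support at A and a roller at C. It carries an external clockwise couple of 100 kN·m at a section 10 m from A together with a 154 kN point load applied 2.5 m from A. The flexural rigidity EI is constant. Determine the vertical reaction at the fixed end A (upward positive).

R_A = 133.9 kN

Release the roller at C. Primary structure: cantilever fixed at A.
Downward deflection at the released point C due to the loads:
  clockwise couple 100 at a = 10: M₀a(2L − a)/(2EI) = 7500/EI
  point load 154 at a = 2.5: Pa²(3L − a)/(6EI) = 5615/EI
  δ_0 = 13115/EI
Flexibility coefficient — unit upward force at C: δ_{CC} = L³/(3EI) = 651/EI.
The prop prevents deflection at C: R_C = δ_0/δ_{CC} = 13115/651 = 20.14 kN.
Vertical equilibrium: R_A = ΣP − R_C = 154 − 20.14 = 133.9 kN.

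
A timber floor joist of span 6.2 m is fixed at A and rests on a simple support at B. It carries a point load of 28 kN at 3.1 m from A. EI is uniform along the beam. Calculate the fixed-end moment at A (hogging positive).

M_A = 32.55 kN·m

Take the reaction at B as the redundant and release it; the primary structure is a cantilever fixed at A.
Deflection at B on the released cantilever, summing each load's contribution:
  point load 28 at a = 3.1: Pa²(3L − a)/(6EI) = 695.1/EI
Tip deflection under a unit load at B: L³/(3EI) = 79.44/EI.
Compatibility at B: δ_0 − R_B·δ_{BB} = 0, so R_B = 695.1/79.44 = 8.75 kN.
Moment equilibrium about A: M_A = Σ(load moments about A) − R_B·L = 86.8 − 8.75×6.2 = 32.55 kN·m.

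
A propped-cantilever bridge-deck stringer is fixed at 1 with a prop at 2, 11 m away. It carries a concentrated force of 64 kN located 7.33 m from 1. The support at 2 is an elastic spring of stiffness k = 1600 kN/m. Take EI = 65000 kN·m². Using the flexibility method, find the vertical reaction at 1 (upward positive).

R_1 = 33.62 kN

Take the reaction at 2 as the redundant and release it; the primary structure is a cantilever fixed at 1.
Downward deflection at the released point 2 due to the loads:
  point load 64 at a = 7.33: Pa²(3L − a)/(6EI) = 14712/EI
Flexibility coefficient — unit upward force at 2: δ_{22} = L³/(3EI) = 443.7/EI.
With EI = 65000 kN·m²: δ_0 = 0.22633 m and δ_{22} = 0.006826 m/kN.
Compatibility — the spring shortens by R_2/k under the reaction it provides: δ_0 − R_2·δ_{22} = R_2/k. With 1/k = 0.000625 m/kN, R_2 = δ_0 / (δ_{22} + 1/k) = 0.22633 / (0.006826 + 0.000625) = 30.38 kN.
Vertical equilibrium: R_1 = ΣP − R_2 = 64 − 30.38 = 33.62 kN.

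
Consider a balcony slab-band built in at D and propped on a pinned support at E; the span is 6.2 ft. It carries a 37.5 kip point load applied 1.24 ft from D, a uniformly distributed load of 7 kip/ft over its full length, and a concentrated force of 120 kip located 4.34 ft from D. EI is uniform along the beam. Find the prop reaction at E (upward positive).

R_E = 86 kip

Take the reaction at E as the redundant and release it; the primary structure is a cantilever fixed at D.
Free-end deflection of the primary structure under the applied loading (downward +):
  point load 37.5 at a = 1.24: Pa²(3L − a)/(6EI) = 166.8/EI
  UDL 7: wL⁴/(8EI) = 1293/EI
  point load 120 at a = 4.34: Pa²(3L − a)/(6EI) = 5372/EI
  δ_0 = 6832/EI
Tip deflection under a unit load at E: L³/(3EI) = 79.44/EI.
The prop prevents deflection at E: R_E = δ_0/δ_{EE} = 6832/79.44 = 86 kip.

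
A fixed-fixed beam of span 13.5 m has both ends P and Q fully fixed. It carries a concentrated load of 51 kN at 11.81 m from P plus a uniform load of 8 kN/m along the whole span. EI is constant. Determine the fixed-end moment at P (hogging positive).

M_P = 130.9 kN·m

Take the two fixed-end moments M_P, M_Q as redundants; the released structure is the simple span PQ.
End rotations of the released simple span under the applied load (×1/EI):
  at P: point load 51 at a = 11.81: Pab(L + b)/(6LEI) = 190.9/EI
  at Q: point load 51 at a = 11.81: Pab(L + a)/(6LEI) = 318.1/EI
  at P: UDL 8: wL³/(24EI) = 820.1/EI
  at Q: UDL 8: wL³/(24EI) = 820.1/EI
  θ_P0 = 1011/EI,  θ_Q0 = 1138/EI
Flexibility coefficients: a unit moment at one end gives L/(3EI) there and L/(6EI) at the far end, so f₁₁ = f₂₂ = 4.5/EI and f₁₂ = f₂₁ = 2.25/EI.
Compatibility — zero rotation at each built-in end:
  4.5 M_P + 2.25 M_Q = 1011
  2.25 M_P + 4.5 M_Q = 1138
Solving the pair gives M_P = 130.9 kN·m and M_Q = 187.5 kN·m (hogging).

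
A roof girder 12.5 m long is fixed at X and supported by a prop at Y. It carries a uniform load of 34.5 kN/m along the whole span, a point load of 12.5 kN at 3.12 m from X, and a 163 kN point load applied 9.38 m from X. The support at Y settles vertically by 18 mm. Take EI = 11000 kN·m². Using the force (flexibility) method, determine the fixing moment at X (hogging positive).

Choose R_Y as the redundant. The primary structure is the cantilever fixed at X.
Downward deflection at the released point Y due to the loads:
  UDL 34.5: wL⁴/(8EI) = 105286/EI
  point load 12.5 at a = 3.12: Pa²(3L − a)/(6EI) = 697.2/EI
  point load 163 at a = 9.38: Pa²(3L − a)/(6EI) = 67214/EI
  δ_0 = 173197/EI
Flexibility coefficient — unit upward force at Y: δ_{YY} = L³/(3EI) = 651/EI.
With EI = 11000 kN·m²: δ_0 = 15.745 m and δ_{YY} = 0.059186 m/kN.
Compatibility — the beam at Y must follow the support down by 0.018 m: δ_0 − R_Y·δ_{YY} = 0.018, so R_Y = (15.745 − 0.018)/0.059186 = 265.7 kN.
Moment equilibrium about X: M_X = Σ(load moments about X) − R_Y·L = 4263 − 265.7×12.5 = 941.7 kN·m.

M_X = 941.7 kN·m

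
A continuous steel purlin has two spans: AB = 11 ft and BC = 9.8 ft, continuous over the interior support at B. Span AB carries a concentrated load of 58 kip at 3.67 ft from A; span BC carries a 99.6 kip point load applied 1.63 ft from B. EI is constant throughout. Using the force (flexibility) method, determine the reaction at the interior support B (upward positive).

Insert a hinge at B; M_B is the redundant, and each span becomes simply supported.
Rotations at B on the released spans (each span's end-slope, ×1/EI):
  span AB: point load 58 at a = 3.67: Pab(L + a)/(6LEI) = 346.8/EI
  span BC: point load 99.6 at a = 1.63: Pab(L + b)/(6LEI) = 405.4/EI
  relative rotation θ_0 = (346.8 + 405.4)/EI = 752.2/EI
A unit hogging moment at B produces rotation L₁/(3EI) + L₂/(3EI) = 6.933/EI.
Slope continuity at B: θ_0 = M_B·6.933/EI, so M_B = 752.2/6.933 = 108.5 kip·ft (hogging).
Span AB, ΣM about A with M_B applied at B: R_B^{AB}·11 = 212.9 + 108.5, so R_B^{AB} = 29.21 kip and R_A = 58 − 29.21 = 28.79 kip.
Span BC, ΣM about C: R_B^{BC}·9.8 = 813.7 + 108.5, so R_B^{BC} = 94.1 kip and R_C = 99.6 − 94.1 = 5.496 kip.
R_B = 29.21 + 94.1 = 123.3 kip.

R_B = 123.3 kip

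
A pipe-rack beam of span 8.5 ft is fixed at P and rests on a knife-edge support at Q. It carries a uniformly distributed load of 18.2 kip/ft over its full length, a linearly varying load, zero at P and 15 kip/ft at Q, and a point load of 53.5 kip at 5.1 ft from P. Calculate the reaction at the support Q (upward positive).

Take the reaction at Q as the redundant and release it; the primary structure is a cantilever fixed at P.
Free-end deflection of the primary structure under the applied loading (downward +):
  UDL 18.2: wL⁴/(8EI) = 11876/EI
  triangular load, peak 15 at the free end: 11w₀L⁴/(120EI) = 7178/EI
  point load 53.5 at a = 5.1: Pa²(3L − a)/(6EI) = 4731/EI
  δ_0 = 23784/EI
Flexibility coefficient — unit upward force at Q: δ_{QQ} = L³/(3EI) = 204.7/EI.
The prop prevents deflection at Q: R_Q = δ_0/δ_{QQ} = 23784/204.7 = 116.2 kip.

R_Q = 116.2 kip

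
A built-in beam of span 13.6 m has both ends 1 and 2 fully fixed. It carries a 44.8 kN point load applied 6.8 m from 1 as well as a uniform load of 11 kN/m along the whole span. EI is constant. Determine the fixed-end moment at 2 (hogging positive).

Release both end moments; the primary structure is a simply-supported span 12 with redundants M_1 and M_2.
Simple-span end rotations at 1 and 2 under the given loads:
  at 1: point load 44.8 at a = 6.8: Pab(L + b)/(6LEI) = 517.9/EI
  at 2: point load 44.8 at a = 6.8: Pab(L + a)/(6LEI) = 517.9/EI
  at 1: UDL 11: wL³/(24EI) = 1153/EI
  at 2: UDL 11: wL³/(24EI) = 1153/EI
  θ_10 = 1671/EI,  θ_20 = 1671/EI
Flexibility coefficients: a unit moment at one end gives L/(3EI) there and L/(6EI) at the far end, so f₁₁ = f₂₂ = 4.533/EI and f₁₂ = f₂₁ = 2.267/EI.
Compatibility — zero rotation at each built-in end:
  4.533 M_1 + 2.267 M_2 = 1671
  2.267 M_1 + 4.533 M_2 = 1671
Solving the pair gives M_1 = 245.7 kN·m and M_2 = 245.7 kN·m (hogging).

M_2 = 245.7 kN·m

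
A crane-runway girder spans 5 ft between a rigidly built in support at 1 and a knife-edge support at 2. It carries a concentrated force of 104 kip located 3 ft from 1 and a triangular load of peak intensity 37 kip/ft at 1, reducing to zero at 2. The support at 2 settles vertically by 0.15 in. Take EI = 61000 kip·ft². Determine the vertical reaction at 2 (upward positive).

R_2 = 45.13 kip

Remove the prop at 2; the released (primary) structure is a cantilever built in at 1.
Free-end deflection of the primary structure under the applied loading (downward +):
  point load 104 at a = 3: Pa²(3L − a)/(6EI) = 1872/EI
  triangular load, peak 37 at the fixed end: w₀L⁴/(30EI) = 770.8/EI
  δ_0 = 2643/EI
Tip deflection under a unit load at 2: L³/(3EI) = 41.67/EI.
With EI = 61000 kip·ft²: δ_0 = 0.043325 ft and δ_{22} = 0.000683 ft/kip.
Compatibility — the beam at 2 must follow the support down by 0.0125 ft: δ_0 − R_2·δ_{22} = 0.0125, so R_2 = (0.043325 − 0.0125)/0.000683 = 45.13 kip.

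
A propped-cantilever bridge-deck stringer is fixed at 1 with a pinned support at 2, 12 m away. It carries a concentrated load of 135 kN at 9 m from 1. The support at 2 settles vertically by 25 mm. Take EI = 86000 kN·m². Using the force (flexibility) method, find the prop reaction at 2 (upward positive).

Choose R_2 as the redundant. The primary structure is the cantilever fixed at 1.
Deflection at 2 on the released cantilever, summing each load's contribution:
  point load 135 at a = 9: Pa²(3L − a)/(6EI) = 49208/EI
Flexibility coefficient — unit upward force at 2: δ_{22} = L³/(3EI) = 576/EI.
With EI = 86000 kN·m²: δ_0 = 0.57218 m and δ_{22} = 0.006698 m/kN.
Compatibility — the beam at 2 must follow the support down by 0.025 m: δ_0 − R_2·δ_{22} = 0.025, so R_2 = (0.57218 − 0.025)/0.006698 = 81.7 kN.

R_2 = 81.7 kN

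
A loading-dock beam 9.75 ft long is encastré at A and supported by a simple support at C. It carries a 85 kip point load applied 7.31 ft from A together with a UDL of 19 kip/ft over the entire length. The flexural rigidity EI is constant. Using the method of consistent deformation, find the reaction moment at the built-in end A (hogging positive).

M_A = 323 kip·ft

Release the roller at C. Primary structure: cantilever fixed at A.
Downward deflection at the released point C due to the loads:
  point load 85 at a = 7.31: Pa²(3L − a)/(6EI) = 16609/EI
  UDL 19: wL⁴/(8EI) = 21463/EI
  δ_0 = 38071/EI
Flexibility coefficient — unit upward force at C: δ_{CC} = L³/(3EI) = 309/EI.
The prop prevents deflection at C: R_C = δ_0/δ_{CC} = 38071/309 = 123.2 kip.
Moment equilibrium about A: M_A = Σ(load moments about A) − R_C·L = 1524 − 123.2×9.75 = 323 kip·ft.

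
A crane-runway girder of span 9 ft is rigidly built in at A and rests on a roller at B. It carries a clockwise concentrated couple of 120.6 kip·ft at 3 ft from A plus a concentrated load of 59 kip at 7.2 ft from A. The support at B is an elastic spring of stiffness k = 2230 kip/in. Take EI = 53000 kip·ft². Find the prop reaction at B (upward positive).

Choose R_B as the redundant. The primary structure is the cantilever fixed at A.
Deflection at B on the released cantilever, summing each load's contribution:
  clockwise couple 120.6 at a = 3: M₀a(2L − a)/(2EI) = 2714/EI
  point load 59 at a = 7.2: Pa²(3L − a)/(6EI) = 10093/EI
  δ_0 = 12807/EI
Tip deflection under a unit load at B: L³/(3EI) = 243/EI.
With EI = 53000 kip·ft²: δ_0 = 0.24164 ft and δ_{BB} = 0.004585 ft/kip.
Compatibility — the spring shortens by R_B/k under the reaction it provides: δ_0 − R_B·δ_{BB} = R_B/k. With 1/k = 1/(2230×12) ft/kip = 0.000037 ft/kip, R_B = δ_0 / (δ_{BB} + 1/k) = 0.24164 / (0.004585 + 0.000037) = 52.28 kip.

R_B = 52.28 kip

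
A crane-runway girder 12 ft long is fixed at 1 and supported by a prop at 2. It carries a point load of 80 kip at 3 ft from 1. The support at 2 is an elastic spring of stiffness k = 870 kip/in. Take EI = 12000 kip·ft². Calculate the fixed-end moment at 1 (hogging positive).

M_1 = 157.7 kip·ft

Remove the prop at 2; the released (primary) structure is a cantilever built in at 1.
Free-end deflection of the primary structure under the applied loading (downward +):
  point load 80 at a = 3: Pa²(3L − a)/(6EI) = 3960/EI
Tip deflection under a unit load at 2: L³/(3EI) = 576/EI.
With EI = 12000 kip·ft²: δ_0 = 0.33 ft and δ_{22} = 0.048 ft/kip.
Compatibility — the spring shortens by R_2/k under the reaction it provides: δ_0 − R_2·δ_{22} = R_2/k. With 1/k = 1/(870×12) ft/kip = 0.000096 ft/kip, R_2 = δ_0 / (δ_{22} + 1/k) = 0.33 / (0.048 + 0.000096) = 6.861 kip.
Moment equilibrium about 1: M_1 = Σ(load moments about 1) − R_2·L = 240 − 6.861×12 = 157.7 kip·ft.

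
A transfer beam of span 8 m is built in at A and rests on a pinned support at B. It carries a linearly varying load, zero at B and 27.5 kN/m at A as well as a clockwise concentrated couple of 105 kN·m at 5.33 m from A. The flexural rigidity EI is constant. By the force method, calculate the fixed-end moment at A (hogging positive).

M_A = 82.38 kN·m

Remove the prop at B; the released (primary) structure is a cantilever built in at A.
Primary-structure tip deflection at B by superposition:
  triangular load, peak 27.5 at the fixed end: w₀L⁴/(30EI) = 3755/EI
  clockwise couple 105 at a = 5.33: M₀a(2L − a)/(2EI) = 2986/EI
  δ_0 = 6740/EI
Tip deflection under a unit load at B: L³/(3EI) = 170.7/EI.
The prop prevents deflection at B: R_B = δ_0/δ_{BB} = 6740/170.7 = 39.49 kN.
Moment equilibrium about A: M_A = Σ(load moments about A) − R_B·L = 398.3 − 39.49×8 = 82.38 kN·m.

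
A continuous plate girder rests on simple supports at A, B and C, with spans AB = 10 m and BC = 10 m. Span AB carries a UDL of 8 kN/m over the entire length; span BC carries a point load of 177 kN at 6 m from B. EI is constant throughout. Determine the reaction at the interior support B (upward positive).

Release continuity at B by inserting a hinge; the redundant is the internal moment M_B. The primary structure is two simply-supported spans AB and BC.
Discontinuity in slope at B on the released structure — sum the simple-span end rotations:
  span AB: UDL 8: wL³/(24EI) = 333.3/EI
  span BC: point load 177 at a = 6: Pab(L + b)/(6LEI) = 991.2/EI
  relative rotation θ_0 = (333.3 + 991.2)/EI = 1325/EI
A unit hogging moment at B produces rotation L₁/(3EI) + L₂/(3EI) = 6.667/EI.
Slope continuity at B: θ_0 = M_B·6.667/EI, so M_B = 1325/6.667 = 198.7 kN·m (hogging).
Span AB, ΣM about A with M_B applied at B: R_B^{AB}·10 = 400 + 198.7, so R_B^{AB} = 59.87 kN and R_A = 80 − 59.87 = 20.13 kN.
Span BC, ΣM about C: R_B^{BC}·10 = 708 + 198.7, so R_B^{BC} = 90.67 kN and R_C = 177 − 90.67 = 86.33 kN.
R_B = 59.87 + 90.67 = 150.5 kN.

R_B = 150.5 kN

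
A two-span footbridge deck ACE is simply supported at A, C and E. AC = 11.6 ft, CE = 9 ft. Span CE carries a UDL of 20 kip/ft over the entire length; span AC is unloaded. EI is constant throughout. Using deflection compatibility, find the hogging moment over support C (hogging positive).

M_C = 88.47 kip·ft

Insert a hinge at C; M_C is the redundant, and each span becomes simply supported.
End slopes at the hinge C, treating each span as simply supported:
  span CE: UDL 20: wL³/(24EI) = 607.5/EI
  relative rotation θ_0 = (0 + 607.5)/EI = 607.5/EI
A unit hogging moment at C produces rotation L₁/(3EI) + L₂/(3EI) = 6.867/EI.
Compatibility: M_C·(L₁+L₂)/(3EI) = θ_0, giving M_C = 88.47 kip·ft (hogging).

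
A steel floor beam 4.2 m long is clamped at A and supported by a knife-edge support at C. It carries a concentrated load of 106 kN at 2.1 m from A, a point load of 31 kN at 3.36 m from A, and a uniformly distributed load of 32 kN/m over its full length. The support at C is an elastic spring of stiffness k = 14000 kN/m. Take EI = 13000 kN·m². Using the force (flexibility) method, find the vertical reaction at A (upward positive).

Remove the prop at C; the released (primary) structure is a cantilever built in at A.
Deflection at C on the released cantilever, summing each load's contribution:
  point load 106 at a = 2.1: Pa²(3L − a)/(6EI) = 818.1/EI
  point load 31 at a = 3.36: Pa²(3L − a)/(6EI) = 539/EI
  UDL 32: wL⁴/(8EI) = 1245/EI
  δ_0 = 2602/EI
Tip deflection under a unit load at C: L³/(3EI) = 24.7/EI.
With EI = 13000 kN·m²: δ_0 = 0.20013 m and δ_{CC} = 0.0019 m/kN.
Compatibility — the spring shortens by R_C/k under the reaction it provides: δ_0 − R_C·δ_{CC} = R_C/k. With 1/k = 0.000071 m/kN, R_C = δ_0 / (δ_{CC} + 1/k) = 0.20013 / (0.0019 + 0.000071) = 101.5 kN.
Vertical equilibrium: R_A = ΣP − R_C = 271.4 − 101.5 = 169.9 kN.

R_A = 169.9 kN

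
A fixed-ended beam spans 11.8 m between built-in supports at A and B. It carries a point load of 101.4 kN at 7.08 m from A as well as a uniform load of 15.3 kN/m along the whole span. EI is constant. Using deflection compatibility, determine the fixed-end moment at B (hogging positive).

M_B = 349.8 kN·m

Take the two fixed-end moments M_A, M_B as redundants; the released structure is the simple span AB.
On the primary (simply-supported) span, the end slopes from the loading are:
  at A: point load 101.4 at a = 7.08: Pab(L + b)/(6LEI) = 790.7/EI
  at B: point load 101.4 at a = 7.08: Pab(L + a)/(6LEI) = 903.6/EI
  at A: UDL 15.3: wL³/(24EI) = 1047/EI
  at B: UDL 15.3: wL³/(24EI) = 1047/EI
  θ_A0 = 1838/EI,  θ_B0 = 1951/EI
Flexibility coefficients: a unit moment at one end gives L/(3EI) there and L/(6EI) at the far end, so f₁₁ = f₂₂ = 3.933/EI and f₁₂ = f₂₁ = 1.967/EI.
Compatibility — zero rotation at each built-in end:
  3.933 M_A + 1.967 M_B = 1838
  1.967 M_A + 3.933 M_B = 1951
Solving the pair gives M_A = 292.4 kN·m and M_B = 349.8 kN·m (hogging).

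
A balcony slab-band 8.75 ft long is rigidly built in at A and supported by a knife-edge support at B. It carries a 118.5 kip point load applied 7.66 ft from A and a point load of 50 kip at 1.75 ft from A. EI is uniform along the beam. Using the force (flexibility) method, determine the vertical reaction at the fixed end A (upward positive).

R_A = 69.23 kip

Choose R_B as the redundant. The primary structure is the cantilever fixed at A.
Downward deflection at the released point B due to the loads:
  point load 118.5 at a = 7.66: Pa²(3L − a)/(6EI) = 21543/EI
  point load 50 at a = 1.75: Pa²(3L − a)/(6EI) = 625.3/EI
  δ_0 = 22168/EI
Flexibility coefficient — unit upward force at B: δ_{BB} = L³/(3EI) = 223.3/EI.
Compatibility at B: δ_0 − R_B·δ_{BB} = 0, so R_B = 22168/223.3 = 99.27 kip.
Vertical equilibrium: R_A = ΣP − R_B = 168.5 − 99.27 = 69.23 kip.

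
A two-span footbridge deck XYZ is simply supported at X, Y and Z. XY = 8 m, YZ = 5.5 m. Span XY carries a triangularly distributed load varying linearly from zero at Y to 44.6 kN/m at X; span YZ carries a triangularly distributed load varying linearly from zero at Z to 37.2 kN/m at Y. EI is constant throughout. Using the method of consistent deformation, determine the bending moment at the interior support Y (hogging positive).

Insert a hinge at Y; M_Y is the redundant, and each span becomes simply supported.
End slopes at the hinge Y, treating each span as simply supported:
  span XY: triangular load, peak 44.6: 7w₀L³/(360EI) = 444/EI
  span YZ: triangular load, peak 37.2: w₀L³/(45EI) = 137.5/EI
  relative rotation θ_0 = (444 + 137.5)/EI = 581.6/EI
A unit hogging moment at Y produces rotation L₁/(3EI) + L₂/(3EI) = 4.5/EI.
Compatibility: M_Y·(L₁+L₂)/(3EI) = θ_0, giving M_Y = 129.2 kN·m (hogging).

M_Y = 129.2 kN·m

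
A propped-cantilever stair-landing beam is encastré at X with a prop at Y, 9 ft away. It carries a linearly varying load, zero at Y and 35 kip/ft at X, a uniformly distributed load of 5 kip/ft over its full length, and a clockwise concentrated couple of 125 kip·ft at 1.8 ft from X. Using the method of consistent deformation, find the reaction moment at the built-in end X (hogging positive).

Remove the prop at Y; the released (primary) structure is a cantilever built in at X.
Free-end deflection of the primary structure under the applied loading (downward +):
  triangular load, peak 35 at the fixed end: w₀L⁴/(30EI) = 7654/EI
  UDL 5: wL⁴/(8EI) = 4101/EI
  clockwise couple 125 at a = 1.8: M₀a(2L − a)/(2EI) = 1822/EI
  δ_0 = 13578/EI
Tip deflection under a unit load at Y: L³/(3EI) = 243/EI.
Compatibility at Y: δ_0 − R_Y·δ_{YY} = 0, so R_Y = 13578/243 = 55.88 kip.
Moment equilibrium about X: M_X = Σ(load moments about X) − R_Y·L = 800 − 55.88×9 = 297.1 kip·ft.

M_X = 297.1 kip·ft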